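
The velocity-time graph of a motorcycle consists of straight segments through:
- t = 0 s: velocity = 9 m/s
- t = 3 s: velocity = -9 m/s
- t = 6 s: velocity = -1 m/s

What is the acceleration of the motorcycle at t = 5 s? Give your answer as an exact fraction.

Acceleration is the slope of the v-t graph on 3–6 s: (-1 − -9)/(6 − 3) = 8/3 m/s².

8/3 m/s²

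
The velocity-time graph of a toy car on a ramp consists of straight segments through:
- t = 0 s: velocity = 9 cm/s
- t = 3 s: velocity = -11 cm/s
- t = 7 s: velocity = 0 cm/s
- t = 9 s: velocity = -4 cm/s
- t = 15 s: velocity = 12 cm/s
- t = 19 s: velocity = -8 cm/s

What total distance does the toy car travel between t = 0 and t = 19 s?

Distance (not displacement) is the total path length: add the absolute areas under v-t.
0–3 s: v = 0 at t = 1.35 s; triangle areas 6.075 + 9.075 = 15.15 cm
3–7 s: |½(-11 + 0)(4)| = 22 cm
7–9 s: |½(0 + -4)(2)| = 4 cm
9–15 s: v = 0 at t = 10.5 s; triangle areas 3 + 27 = 30 cm
15–19 s: v = 0 at t = 17.4 s; triangle areas 14.4 + 6.4 = 20.8 cm
Total distance = 91.95 cm

91.95 cm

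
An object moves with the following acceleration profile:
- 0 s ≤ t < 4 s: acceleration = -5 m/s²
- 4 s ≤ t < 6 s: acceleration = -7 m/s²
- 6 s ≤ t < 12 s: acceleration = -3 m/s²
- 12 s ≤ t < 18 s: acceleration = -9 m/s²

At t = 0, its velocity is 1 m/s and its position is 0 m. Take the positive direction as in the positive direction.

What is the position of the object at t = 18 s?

On each constant-a segment, Δv = aΔt and Δx = v₀Δt + ½aΔt²; chain segment to segment.
0–4 s: v starts 1 m/s; Δx = 1·4 + ½·-5·4² = -36 m; v ends -19 m/s.
4–6 s: v starts -19 m/s; Δx = -19·2 + ½·-7·2² = -52 m; v ends -33 m/s.
6–12 s: v starts -33 m/s; Δx = -33·6 + ½·-3·6² = -252 m; v ends -51 m/s.
12–18 s: v starts -51 m/s; Δx = -51·6 + ½·-9·6² = -468 m; v ends -105 m/s.
x(18) = 0 + Σ Δx = -808 m.

-808 m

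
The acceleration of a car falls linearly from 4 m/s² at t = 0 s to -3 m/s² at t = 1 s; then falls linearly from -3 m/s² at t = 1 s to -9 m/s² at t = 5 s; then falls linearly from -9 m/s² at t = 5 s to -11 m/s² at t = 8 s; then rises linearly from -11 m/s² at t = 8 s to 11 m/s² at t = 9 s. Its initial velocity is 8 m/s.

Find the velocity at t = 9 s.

-45.5 m/s

Δv equals the area under the a-t graph; then v = v₀ + Δv.
0–1 s: ½(4 + -3)(1) = 0.5 m/s
1–5 s: ½(-3 + -9)(4) = -24 m/s
5–8 s: ½(-9 + -11)(3) = -30 m/s
8–9 s: ½(-11 + 11)(1) = 0 m/s
Δv = -53.5 m/s, so v(9) = 8 + (-53.5) = -45.5 m/s.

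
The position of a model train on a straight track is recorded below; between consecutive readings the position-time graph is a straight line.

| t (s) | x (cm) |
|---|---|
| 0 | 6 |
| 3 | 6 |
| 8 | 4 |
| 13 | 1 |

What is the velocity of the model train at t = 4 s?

-0.4 cm/s

Velocity is the slope of the x-t graph on 3–8 s: (4 − 6)/(8 − 3) = -0.4 cm/s.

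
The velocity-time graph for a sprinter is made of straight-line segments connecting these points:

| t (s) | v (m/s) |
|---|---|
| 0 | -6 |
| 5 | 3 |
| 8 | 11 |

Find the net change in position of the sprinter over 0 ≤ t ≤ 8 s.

13.5 m

Net displacement equals the area under the velocity-time graph (areas below the axis count negative).
0–5 s: ½(-6 + 3)(5) = -7.5 m
5–8 s: ½(3 + 11)(3) = 21 m
Net displacement = 13.5 m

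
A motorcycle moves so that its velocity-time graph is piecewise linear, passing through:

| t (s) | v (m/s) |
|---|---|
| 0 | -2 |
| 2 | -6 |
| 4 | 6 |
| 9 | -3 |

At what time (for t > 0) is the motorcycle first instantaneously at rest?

t = 3 s

v changes sign on 2–4 s (from -6 to 6); the graph is linear there, so v = 0 at t = 2 + (6)·(4 − 2)/(6 − -6) = 3 s.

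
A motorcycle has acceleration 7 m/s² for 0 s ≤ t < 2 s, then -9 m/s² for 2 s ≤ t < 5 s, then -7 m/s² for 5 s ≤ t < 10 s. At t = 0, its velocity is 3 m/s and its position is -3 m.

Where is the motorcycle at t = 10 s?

-110 m

On each constant-a segment, Δv = aΔt and Δx = v₀Δt + ½aΔt²; chain segment to segment.
0–2 s: v starts 3 m/s; Δx = 3·2 + ½·7·2² = 20 m; v ends 17 m/s.
2–5 s: v starts 17 m/s; Δx = 17·3 + ½·-9·3² = 10.5 m; v ends -10 m/s.
5–10 s: v starts -10 m/s; Δx = -10·5 + ½·-7·5² = -137.5 m; v ends -45 m/s.
x(10) = -3 + Σ Δx = -110 m.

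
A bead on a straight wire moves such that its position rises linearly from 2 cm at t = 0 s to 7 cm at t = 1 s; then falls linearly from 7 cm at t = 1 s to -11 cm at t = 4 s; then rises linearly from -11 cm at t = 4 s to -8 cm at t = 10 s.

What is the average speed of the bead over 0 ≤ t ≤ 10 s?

Average speed = (total path length)/(elapsed time); on a piecewise-linear x-t graph the path length is Σ|Δx|.
0–1 s: |Δx| = |7 − 2| = 5 cm
1–4 s: |Δx| = |-11 − 7| = 18 cm
4–10 s: |Δx| = |-8 − -11| = 3 cm
Total path = 26 cm; average speed = 26/10 = 2.6 cm/s.

2.6 cm/s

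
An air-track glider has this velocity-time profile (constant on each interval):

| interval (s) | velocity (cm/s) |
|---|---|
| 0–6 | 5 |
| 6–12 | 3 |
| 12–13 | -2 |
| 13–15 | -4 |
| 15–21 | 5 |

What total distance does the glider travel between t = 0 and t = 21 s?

88 cm

Total distance travelled is ∫|v| dt — sum the magnitudes of each area piece.
0–6 s: |5| × 6 = 30 cm
6–12 s: |3| × 6 = 18 cm
12–13 s: |-2| × 1 = 2 cm
13–15 s: |-4| × 2 = 8 cm
15–21 s: |5| × 6 = 30 cm
Total distance = 88 cm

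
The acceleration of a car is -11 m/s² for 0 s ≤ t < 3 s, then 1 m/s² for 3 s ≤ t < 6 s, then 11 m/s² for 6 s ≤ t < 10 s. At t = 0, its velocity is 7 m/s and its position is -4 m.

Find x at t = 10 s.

-110 m

On each constant-a segment, Δv = aΔt and Δx = v₀Δt + ½aΔt²; chain segment to segment.
0–3 s: v starts 7 m/s; Δx = 7·3 + ½·-11·3² = -28.5 m; v ends -26 m/s.
3–6 s: v starts -26 m/s; Δx = -26·3 + ½·1·3² = -73.5 m; v ends -23 m/s.
6–10 s: v starts -23 m/s; Δx = -23·4 + ½·11·4² = -4 m; v ends 21 m/s.
x(10) = -4 + Σ Δx = -110 m.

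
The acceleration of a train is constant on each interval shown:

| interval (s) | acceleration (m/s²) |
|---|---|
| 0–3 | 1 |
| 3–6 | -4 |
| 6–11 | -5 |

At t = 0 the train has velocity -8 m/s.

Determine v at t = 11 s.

-42 m/s

Δv equals the area under the a-t graph; then v = v₀ + Δv.
0–3 s: 1 × 3 = 3 m/s
3–6 s: -4 × 3 = -12 m/s
6–11 s: -5 × 5 = -25 m/s
Δv = -34 m/s, so v(11) = -8 + (-34) = -42 m/s.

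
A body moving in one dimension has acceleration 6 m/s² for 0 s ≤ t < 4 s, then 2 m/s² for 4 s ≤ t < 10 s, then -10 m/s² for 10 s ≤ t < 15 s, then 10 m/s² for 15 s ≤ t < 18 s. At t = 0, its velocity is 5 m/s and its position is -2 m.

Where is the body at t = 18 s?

374 m

On each constant-a segment, Δv = aΔt and Δx = v₀Δt + ½aΔt²; chain segment to segment.
0–4 s: v starts 5 m/s; Δx = 5·4 + ½·6·4² = 68 m; v ends 29 m/s.
4–10 s: v starts 29 m/s; Δx = 29·6 + ½·2·6² = 210 m; v ends 41 m/s.
10–15 s: v starts 41 m/s; Δx = 41·5 + ½·-10·5² = 80 m; v ends -9 m/s.
15–18 s: v starts -9 m/s; Δx = -9·3 + ½·10·3² = 18 m; v ends 21 m/s.
x(18) = -2 + Σ Δx = 374 m.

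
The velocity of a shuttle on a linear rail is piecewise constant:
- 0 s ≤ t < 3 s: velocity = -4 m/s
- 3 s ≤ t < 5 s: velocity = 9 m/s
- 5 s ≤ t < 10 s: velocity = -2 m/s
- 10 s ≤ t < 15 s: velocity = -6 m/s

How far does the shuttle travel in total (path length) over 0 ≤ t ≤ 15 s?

70 m

Distance (not displacement) is the total path length: add the absolute areas under v-t.
0–3 s: |-4| × 3 = 12 m
3–5 s: |9| × 2 = 18 m
5–10 s: |-2| × 5 = 10 m
10–15 s: |-6| × 5 = 30 m
Total distance = 70 m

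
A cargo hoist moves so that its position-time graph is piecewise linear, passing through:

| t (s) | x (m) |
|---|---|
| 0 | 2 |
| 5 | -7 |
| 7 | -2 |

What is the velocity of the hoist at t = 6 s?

Velocity is the slope of the x-t graph on 5–7 s: (-2 − -7)/(7 − 5) = 2.5 m/s.

2.5 m/s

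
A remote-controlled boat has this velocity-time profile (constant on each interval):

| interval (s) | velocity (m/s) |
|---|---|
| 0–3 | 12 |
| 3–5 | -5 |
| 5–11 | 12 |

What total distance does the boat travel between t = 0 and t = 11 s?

118 m

Total distance travelled is ∫|v| dt — sum the magnitudes of each area piece.
0–3 s: |12| × 3 = 36 m
3–5 s: |-5| × 2 = 10 m
5–11 s: |12| × 6 = 72 m
Total distance = 118 m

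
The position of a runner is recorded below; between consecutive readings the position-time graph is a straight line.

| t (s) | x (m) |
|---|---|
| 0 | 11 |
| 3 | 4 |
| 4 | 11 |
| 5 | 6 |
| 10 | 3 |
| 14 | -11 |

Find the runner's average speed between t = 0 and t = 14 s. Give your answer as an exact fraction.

Average speed = (total path length)/(elapsed time); on a piecewise-linear x-t graph the path length is Σ|Δx|.
0–3 s: |Δx| = |4 − 11| = 7 m
3–4 s: |Δx| = |11 − 4| = 7 m
4–5 s: |Δx| = |6 − 11| = 5 m
5–10 s: |Δx| = |3 − 6| = 3 m
10–14 s: |Δx| = |-11 − 3| = 14 m
Total path = 36 m; average speed = 36/14 = 18/7 m/s.

18/7 m/s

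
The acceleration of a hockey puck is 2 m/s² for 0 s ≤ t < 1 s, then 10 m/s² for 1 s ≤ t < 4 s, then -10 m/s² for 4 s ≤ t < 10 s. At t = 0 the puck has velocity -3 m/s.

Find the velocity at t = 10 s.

-31 m/s

Δv equals the area under the a-t graph; then v = v₀ + Δv.
0–1 s: 2 × 1 = 2 m/s
1–4 s: 10 × 3 = 30 m/s
4–10 s: -10 × 6 = -60 m/s
Δv = -28 m/s, so v(10) = -3 + (-28) = -31 m/s.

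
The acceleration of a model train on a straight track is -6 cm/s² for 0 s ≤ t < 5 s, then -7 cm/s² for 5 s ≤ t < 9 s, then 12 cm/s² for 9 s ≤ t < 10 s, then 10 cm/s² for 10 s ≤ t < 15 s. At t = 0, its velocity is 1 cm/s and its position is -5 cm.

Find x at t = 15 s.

On each constant-a segment, Δv = aΔt and Δx = v₀Δt + ½aΔt²; chain segment to segment.
0–5 s: v starts 1 cm/s; Δx = 1·5 + ½·-6·5² = -70 cm; v ends -29 cm/s.
5–9 s: v starts -29 cm/s; Δx = -29·4 + ½·-7·4² = -172 cm; v ends -57 cm/s.
9–10 s: v starts -57 cm/s; Δx = -57·1 + ½·12·1² = -51 cm; v ends -45 cm/s.
10–15 s: v starts -45 cm/s; Δx = -45·5 + ½·10·5² = -100 cm; v ends 5 cm/s.
x(15) = -5 + Σ Δx = -398 cm.

-398 cm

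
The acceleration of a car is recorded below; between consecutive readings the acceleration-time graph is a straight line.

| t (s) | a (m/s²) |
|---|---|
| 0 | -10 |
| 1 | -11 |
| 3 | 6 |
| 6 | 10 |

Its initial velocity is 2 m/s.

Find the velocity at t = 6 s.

10.5 m/s

Δv equals the area under the a-t graph; then v = v₀ + Δv.
0–1 s: ½(-10 + -11)(1) = -10.5 m/s
1–3 s: ½(-11 + 6)(2) = -5 m/s
3–6 s: ½(6 + 10)(3) = 24 m/s
Δv = 8.5 m/s, so v(6) = 2 + (8.5) = 10.5 m/s.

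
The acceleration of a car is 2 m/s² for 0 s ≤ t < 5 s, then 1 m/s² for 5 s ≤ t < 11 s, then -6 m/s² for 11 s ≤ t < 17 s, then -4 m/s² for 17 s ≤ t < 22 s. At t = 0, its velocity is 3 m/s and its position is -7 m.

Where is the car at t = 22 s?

0 m

On each constant-a segment, Δv = aΔt and Δx = v₀Δt + ½aΔt²; chain segment to segment.
0–5 s: v starts 3 m/s; Δx = 3·5 + ½·2·5² = 40 m; v ends 13 m/s.
5–11 s: v starts 13 m/s; Δx = 13·6 + ½·1·6² = 96 m; v ends 19 m/s.
11–17 s: v starts 19 m/s; Δx = 19·6 + ½·-6·6² = 6 m; v ends -17 m/s.
17–22 s: v starts -17 m/s; Δx = -17·5 + ½·-4·5² = -135 m; v ends -37 m/s.
x(22) = -7 + Σ Δx = 0 m.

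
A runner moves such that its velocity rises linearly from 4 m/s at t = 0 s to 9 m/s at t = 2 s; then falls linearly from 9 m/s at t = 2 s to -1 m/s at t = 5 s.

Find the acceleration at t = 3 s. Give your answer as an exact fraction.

Acceleration is the slope of the v-t graph on 2–5 s: (-1 − 9)/(5 − 2) = -10/3 m/s².

-10/3 m/s²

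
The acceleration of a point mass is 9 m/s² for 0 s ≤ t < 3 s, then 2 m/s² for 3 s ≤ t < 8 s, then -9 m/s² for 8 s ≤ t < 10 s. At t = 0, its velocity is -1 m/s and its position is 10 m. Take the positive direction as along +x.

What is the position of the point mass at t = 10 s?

256.5 m

On each constant-a segment, Δv = aΔt and Δx = v₀Δt + ½aΔt²; chain segment to segment.
0–3 s: v starts -1 m/s; Δx = -1·3 + ½·9·3² = 37.5 m; v ends 26 m/s.
3–8 s: v starts 26 m/s; Δx = 26·5 + ½·2·5² = 155 m; v ends 36 m/s.
8–10 s: v starts 36 m/s; Δx = 36·2 + ½·-9·2² = 54 m; v ends 18 m/s.
x(10) = 10 + Σ Δx = 256.5 m.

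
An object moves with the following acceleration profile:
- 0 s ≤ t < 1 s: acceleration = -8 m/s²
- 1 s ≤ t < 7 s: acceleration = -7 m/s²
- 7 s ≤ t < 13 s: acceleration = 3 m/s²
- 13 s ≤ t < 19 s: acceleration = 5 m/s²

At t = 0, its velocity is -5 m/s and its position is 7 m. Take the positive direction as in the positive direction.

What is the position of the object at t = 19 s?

-614 m

On each constant-a segment, Δv = aΔt and Δx = v₀Δt + ½aΔt²; chain segment to segment.
0–1 s: v starts -5 m/s; Δx = -5·1 + ½·-8·1² = -9 m; v ends -13 m/s.
1–7 s: v starts -13 m/s; Δx = -13·6 + ½·-7·6² = -204 m; v ends -55 m/s.
7–13 s: v starts -55 m/s; Δx = -55·6 + ½·3·6² = -276 m; v ends -37 m/s.
13–19 s: v starts -37 m/s; Δx = -37·6 + ½·5·6² = -132 m; v ends -7 m/s.
x(19) = 7 + Σ Δx = -614 m.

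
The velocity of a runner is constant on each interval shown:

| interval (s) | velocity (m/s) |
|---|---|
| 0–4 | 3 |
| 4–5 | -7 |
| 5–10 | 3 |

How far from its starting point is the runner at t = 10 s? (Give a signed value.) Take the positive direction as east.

20 m

Net displacement equals the area under the velocity-time graph (areas below the axis count negative).
0–4 s: 3 × 4 = 12 m
4–5 s: -7 × 1 = -7 m
5–10 s: 3 × 5 = 15 m
Net displacement = 20 m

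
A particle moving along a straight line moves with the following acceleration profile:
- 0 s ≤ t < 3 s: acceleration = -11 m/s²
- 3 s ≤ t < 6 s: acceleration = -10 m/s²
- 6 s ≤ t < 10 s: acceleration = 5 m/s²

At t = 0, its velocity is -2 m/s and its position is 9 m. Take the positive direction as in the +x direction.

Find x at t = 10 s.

-416.5 m

On each constant-a segment, Δv = aΔt and Δx = v₀Δt + ½aΔt²; chain segment to segment.
0–3 s: v starts -2 m/s; Δx = -2·3 + ½·-11·3² = -55.5 m; v ends -35 m/s.
3–6 s: v starts -35 m/s; Δx = -35·3 + ½·-10·3² = -150 m; v ends -65 m/s.
6–10 s: v starts -65 m/s; Δx = -65·4 + ½·5·4² = -220 m; v ends -45 m/s.
x(10) = 9 + Σ Δx = -416.5 m.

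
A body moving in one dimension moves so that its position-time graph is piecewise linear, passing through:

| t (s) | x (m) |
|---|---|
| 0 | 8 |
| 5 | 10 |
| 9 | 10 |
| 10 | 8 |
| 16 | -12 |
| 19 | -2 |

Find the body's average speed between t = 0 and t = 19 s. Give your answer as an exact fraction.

Average speed = (total path length)/(elapsed time); on a piecewise-linear x-t graph the path length is Σ|Δx|.
0–5 s: |Δx| = |10 − 8| = 2 m
5–9 s: |Δx| = |10 − 10| = 0 m
9–10 s: |Δx| = |8 − 10| = 2 m
10–16 s: |Δx| = |-12 − 8| = 20 m
16–19 s: |Δx| = |-2 − -12| = 10 m
Total path = 34 m; average speed = 34/19 = 34/19 m/s.

34/19 m/s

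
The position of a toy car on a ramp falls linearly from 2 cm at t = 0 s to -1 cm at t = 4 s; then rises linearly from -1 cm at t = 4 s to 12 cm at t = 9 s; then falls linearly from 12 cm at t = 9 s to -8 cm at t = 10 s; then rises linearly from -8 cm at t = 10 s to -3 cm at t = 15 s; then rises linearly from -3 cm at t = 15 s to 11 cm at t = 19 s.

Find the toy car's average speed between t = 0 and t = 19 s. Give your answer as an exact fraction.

Average speed = (total path length)/(elapsed time); on a piecewise-linear x-t graph the path length is Σ|Δx|.
0–4 s: |Δx| = |-1 − 2| = 3 cm
4–9 s: |Δx| = |12 − -1| = 13 cm
9–10 s: |Δx| = |-8 − 12| = 20 cm
10–15 s: |Δx| = |-3 − -8| = 5 cm
15–19 s: |Δx| = |11 − -3| = 14 cm
Total path = 55 cm; average speed = 55/19 = 55/19 cm/s.

55/19 cm/s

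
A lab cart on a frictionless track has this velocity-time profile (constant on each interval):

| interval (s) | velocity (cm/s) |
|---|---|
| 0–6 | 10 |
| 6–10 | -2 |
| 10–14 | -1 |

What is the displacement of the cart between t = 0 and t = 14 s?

48 cm

Net displacement equals the area under the velocity-time graph (areas below the axis count negative).
0–6 s: 10 × 6 = 60 cm
6–10 s: -2 × 4 = -8 cm
10–14 s: -1 × 4 = -4 cm
Net displacement = 48 cm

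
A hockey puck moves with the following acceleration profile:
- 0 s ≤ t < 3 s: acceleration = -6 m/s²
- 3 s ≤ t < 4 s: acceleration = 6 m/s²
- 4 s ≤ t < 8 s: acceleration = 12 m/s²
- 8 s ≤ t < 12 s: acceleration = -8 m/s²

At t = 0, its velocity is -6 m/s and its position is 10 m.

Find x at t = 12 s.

On each constant-a segment, Δv = aΔt and Δx = v₀Δt + ½aΔt²; chain segment to segment.
0–3 s: v starts -6 m/s; Δx = -6·3 + ½·-6·3² = -45 m; v ends -24 m/s.
3–4 s: v starts -24 m/s; Δx = -24·1 + ½·6·1² = -21 m; v ends -18 m/s.
4–8 s: v starts -18 m/s; Δx = -18·4 + ½·12·4² = 24 m; v ends 30 m/s.
8–12 s: v starts 30 m/s; Δx = 30·4 + ½·-8·4² = 56 m; v ends -2 m/s.
x(12) = 10 + Σ Δx = 24 m.

24 m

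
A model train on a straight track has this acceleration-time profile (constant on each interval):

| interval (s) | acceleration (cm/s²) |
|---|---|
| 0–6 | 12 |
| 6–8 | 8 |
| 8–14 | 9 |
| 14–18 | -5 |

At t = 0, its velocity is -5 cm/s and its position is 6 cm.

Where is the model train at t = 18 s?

On each constant-a segment, Δv = aΔt and Δx = v₀Δt + ½aΔt²; chain segment to segment.
0–6 s: v starts -5 cm/s; Δx = -5·6 + ½·12·6² = 186 cm; v ends 67 cm/s.
6–8 s: v starts 67 cm/s; Δx = 67·2 + ½·8·2² = 150 cm; v ends 83 cm/s.
8–14 s: v starts 83 cm/s; Δx = 83·6 + ½·9·6² = 660 cm; v ends 137 cm/s.
14–18 s: v starts 137 cm/s; Δx = 137·4 + ½·-5·4² = 508 cm; v ends 117 cm/s.
x(18) = 6 + Σ Δx = 1510 cm.

1510 cm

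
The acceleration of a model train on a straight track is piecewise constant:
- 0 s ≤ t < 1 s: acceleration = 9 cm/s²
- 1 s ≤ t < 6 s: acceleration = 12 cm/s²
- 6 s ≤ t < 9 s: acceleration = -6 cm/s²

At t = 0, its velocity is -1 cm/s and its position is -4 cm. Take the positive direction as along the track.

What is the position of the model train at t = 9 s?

366.5 cm

On each constant-a segment, Δv = aΔt and Δx = v₀Δt + ½aΔt²; chain segment to segment.
0–1 s: v starts -1 cm/s; Δx = -1·1 + ½·9·1² = 3.5 cm; v ends 8 cm/s.
1–6 s: v starts 8 cm/s; Δx = 8·5 + ½·12·5² = 190 cm; v ends 68 cm/s.
6–9 s: v starts 68 cm/s; Δx = 68·3 + ½·-6·3² = 177 cm; v ends 50 cm/s.
x(9) = -4 + Σ Δx = 366.5 cm.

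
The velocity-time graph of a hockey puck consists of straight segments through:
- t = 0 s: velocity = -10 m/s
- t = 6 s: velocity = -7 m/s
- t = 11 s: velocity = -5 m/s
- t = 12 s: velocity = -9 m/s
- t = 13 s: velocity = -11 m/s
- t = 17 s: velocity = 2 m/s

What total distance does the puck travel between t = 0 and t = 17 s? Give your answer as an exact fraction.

1524/13 m

Total distance travelled is ∫|v| dt — sum the magnitudes of each area piece.
0–6 s: |½(-10 + -7)(6)| = 51 m
6–11 s: |½(-7 + -5)(5)| = 30 m
11–12 s: |½(-5 + -9)(1)| = 7 m
12–13 s: |½(-9 + -11)(1)| = 10 m
13–17 s: v = 0 at t = 213/13 s; triangle areas 242/13 + 8/13 = 250/13 m
Total distance = 1524/13 m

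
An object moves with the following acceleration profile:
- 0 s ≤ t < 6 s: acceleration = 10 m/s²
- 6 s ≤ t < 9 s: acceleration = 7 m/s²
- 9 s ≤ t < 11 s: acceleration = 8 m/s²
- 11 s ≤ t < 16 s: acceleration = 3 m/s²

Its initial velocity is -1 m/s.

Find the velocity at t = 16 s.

111 m/s

Δv equals the area under the a-t graph; then v = v₀ + Δv.
0–6 s: 10 × 6 = 60 m/s
6–9 s: 7 × 3 = 21 m/s
9–11 s: 8 × 2 = 16 m/s
11–16 s: 3 × 5 = 15 m/s
Δv = 112 m/s, so v(16) = -1 + (112) = 111 m/s.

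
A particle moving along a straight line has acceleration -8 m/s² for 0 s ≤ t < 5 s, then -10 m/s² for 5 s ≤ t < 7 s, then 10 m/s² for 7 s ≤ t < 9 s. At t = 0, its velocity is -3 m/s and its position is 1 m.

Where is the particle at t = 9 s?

-326 m

On each constant-a segment, Δv = aΔt and Δx = v₀Δt + ½aΔt²; chain segment to segment.
0–5 s: v starts -3 m/s; Δx = -3·5 + ½·-8·5² = -115 m; v ends -43 m/s.
5–7 s: v starts -43 m/s; Δx = -43·2 + ½·-10·2² = -106 m; v ends -63 m/s.
7–9 s: v starts -63 m/s; Δx = -63·2 + ½·10·2² = -106 m; v ends -43 m/s.
x(9) = 1 + Σ Δx = -326 m.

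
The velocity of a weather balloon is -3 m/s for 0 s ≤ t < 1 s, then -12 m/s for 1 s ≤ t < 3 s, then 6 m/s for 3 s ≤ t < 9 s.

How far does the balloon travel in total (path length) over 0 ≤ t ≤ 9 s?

63 m

Total distance travelled is ∫|v| dt — sum the magnitudes of each area piece.
0–1 s: |-3| × 1 = 3 m
1–3 s: |-12| × 2 = 24 m
3–9 s: |6| × 6 = 36 m
Total distance = 63 m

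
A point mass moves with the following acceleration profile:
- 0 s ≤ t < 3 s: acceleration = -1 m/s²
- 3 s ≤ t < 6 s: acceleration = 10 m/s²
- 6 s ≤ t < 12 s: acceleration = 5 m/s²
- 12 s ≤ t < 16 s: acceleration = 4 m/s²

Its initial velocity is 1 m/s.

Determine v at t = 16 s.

74 m/s

Δv equals the area under the a-t graph; then v = v₀ + Δv.
0–3 s: -1 × 3 = -3 m/s
3–6 s: 10 × 3 = 30 m/s
6–12 s: 5 × 6 = 30 m/s
12–16 s: 4 × 4 = 16 m/s
Δv = 73 m/s, so v(16) = 1 + (73) = 74 m/s.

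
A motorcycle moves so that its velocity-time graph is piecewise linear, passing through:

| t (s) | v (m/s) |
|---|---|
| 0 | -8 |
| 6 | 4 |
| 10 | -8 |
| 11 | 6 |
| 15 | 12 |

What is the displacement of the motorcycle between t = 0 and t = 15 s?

15 m

Net displacement equals the area under the velocity-time graph (areas below the axis count negative).
0–6 s: ½(-8 + 4)(6) = -12 m
6–10 s: ½(4 + -8)(4) = -8 m
10–11 s: ½(-8 + 6)(1) = -1 m
11–15 s: ½(6 + 12)(4) = 36 m
Net displacement = 15 m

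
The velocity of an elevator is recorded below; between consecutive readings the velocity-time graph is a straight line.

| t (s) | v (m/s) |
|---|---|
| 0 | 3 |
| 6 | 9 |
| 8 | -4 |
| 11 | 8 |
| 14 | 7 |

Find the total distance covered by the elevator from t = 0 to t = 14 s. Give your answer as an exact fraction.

Total distance travelled is ∫|v| dt — sum the magnitudes of each area piece.
0–6 s: |½(3 + 9)(6)| = 36 m
6–8 s: v = 0 at t = 96/13 s; triangle areas 81/13 + 16/13 = 97/13 m
8–11 s: v = 0 at t = 9 s; triangle areas 2 + 8 = 10 m
11–14 s: |½(8 + 7)(3)| = 22.5 m
Total distance = 1975/26 m

1975/26 m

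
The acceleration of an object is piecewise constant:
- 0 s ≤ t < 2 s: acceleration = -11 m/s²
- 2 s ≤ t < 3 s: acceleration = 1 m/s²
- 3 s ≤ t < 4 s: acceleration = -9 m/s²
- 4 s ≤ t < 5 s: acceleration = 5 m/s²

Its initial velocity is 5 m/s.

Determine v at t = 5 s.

-20 m/s

Δv equals the area under the a-t graph; then v = v₀ + Δv.
0–2 s: -11 × 2 = -22 m/s
2–3 s: 1 × 1 = 1 m/s
3–4 s: -9 × 1 = -9 m/s
4–5 s: 5 × 1 = 5 m/s
Δv = -25 m/s, so v(5) = 5 + (-25) = -20 m/s.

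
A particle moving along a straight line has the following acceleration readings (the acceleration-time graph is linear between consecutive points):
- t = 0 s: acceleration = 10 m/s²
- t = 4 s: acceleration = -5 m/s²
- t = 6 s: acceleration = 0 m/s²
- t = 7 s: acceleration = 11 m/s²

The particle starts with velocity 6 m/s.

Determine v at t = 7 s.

16.5 m/s

Δv equals the area under the a-t graph; then v = v₀ + Δv.
0–4 s: ½(10 + -5)(4) = 10 m/s
4–6 s: ½(-5 + 0)(2) = -5 m/s
6–7 s: ½(0 + 11)(1) = 5.5 m/s
Δv = 10.5 m/s, so v(7) = 6 + (10.5) = 16.5 m/s.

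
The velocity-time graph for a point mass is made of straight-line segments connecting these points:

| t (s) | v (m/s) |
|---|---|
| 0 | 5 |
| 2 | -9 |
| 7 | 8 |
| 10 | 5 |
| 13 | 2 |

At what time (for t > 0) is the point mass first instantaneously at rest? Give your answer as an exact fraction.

v changes sign on 0–2 s (from 5 to -9); the graph is linear there, so v = 0 at t = 0 + (-5)·(2 − 0)/(-9 − 5) = 5/7 s.

t = 5/7 s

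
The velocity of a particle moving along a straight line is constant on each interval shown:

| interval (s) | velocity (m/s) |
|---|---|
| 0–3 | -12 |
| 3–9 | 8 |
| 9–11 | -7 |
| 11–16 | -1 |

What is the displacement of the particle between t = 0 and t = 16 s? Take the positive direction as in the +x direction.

Displacement is the signed area under the v-t curve.
0–3 s: -12 × 3 = -36 m
3–9 s: 8 × 6 = 48 m
9–11 s: -7 × 2 = -14 m
11–16 s: -1 × 5 = -5 m
Net displacement = -7 m

-7 m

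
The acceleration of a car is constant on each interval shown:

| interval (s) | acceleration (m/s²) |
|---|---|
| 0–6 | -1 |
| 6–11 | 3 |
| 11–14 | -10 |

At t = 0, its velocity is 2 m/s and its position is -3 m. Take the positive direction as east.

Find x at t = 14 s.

On each constant-a segment, Δv = aΔt and Δx = v₀Δt + ½aΔt²; chain segment to segment.
0–6 s: v starts 2 m/s; Δx = 2·6 + ½·-1·6² = -6 m; v ends -4 m/s.
6–11 s: v starts -4 m/s; Δx = -4·5 + ½·3·5² = 17.5 m; v ends 11 m/s.
11–14 s: v starts 11 m/s; Δx = 11·3 + ½·-10·3² = -12 m; v ends -19 m/s.
x(14) = -3 + Σ Δx = -3.5 m.

-3.5 m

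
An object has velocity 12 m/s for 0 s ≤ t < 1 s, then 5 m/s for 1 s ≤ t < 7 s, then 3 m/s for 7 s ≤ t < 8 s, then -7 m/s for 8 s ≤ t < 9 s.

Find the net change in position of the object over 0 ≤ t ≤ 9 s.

Displacement is the signed area under the v-t curve.
0–1 s: 12 × 1 = 12 m
1–7 s: 5 × 6 = 30 m
7–8 s: 3 × 1 = 3 m
8–9 s: -7 × 1 = -7 m
Net displacement = 38 m

38 m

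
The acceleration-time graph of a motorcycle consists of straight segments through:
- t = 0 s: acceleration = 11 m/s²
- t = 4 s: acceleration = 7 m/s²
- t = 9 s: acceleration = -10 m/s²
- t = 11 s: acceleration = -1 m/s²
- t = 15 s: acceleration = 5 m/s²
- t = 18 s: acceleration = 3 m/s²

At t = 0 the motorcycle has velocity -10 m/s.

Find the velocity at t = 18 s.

Δv equals the area under the a-t graph; then v = v₀ + Δv.
0–4 s: ½(11 + 7)(4) = 36 m/s
4–9 s: ½(7 + -10)(5) = -7.5 m/s
9–11 s: ½(-10 + -1)(2) = -11 m/s
11–15 s: ½(-1 + 5)(4) = 8 m/s
15–18 s: ½(5 + 3)(3) = 12 m/s
Δv = 37.5 m/s, so v(18) = -10 + (37.5) = 27.5 m/s.

27.5 m/s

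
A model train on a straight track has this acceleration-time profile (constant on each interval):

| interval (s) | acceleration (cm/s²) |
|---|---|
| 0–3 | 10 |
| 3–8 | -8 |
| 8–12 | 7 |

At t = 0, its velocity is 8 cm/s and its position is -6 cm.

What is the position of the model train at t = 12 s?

201 cm

On each constant-a segment, Δv = aΔt and Δx = v₀Δt + ½aΔt²; chain segment to segment.
0–3 s: v starts 8 cm/s; Δx = 8·3 + ½·10·3² = 69 cm; v ends 38 cm/s.
3–8 s: v starts 38 cm/s; Δx = 38·5 + ½·-8·5² = 90 cm; v ends -2 cm/s.
8–12 s: v starts -2 cm/s; Δx = -2·4 + ½·7·4² = 48 cm; v ends 26 cm/s.
x(12) = -6 + Σ Δx = 201 cm.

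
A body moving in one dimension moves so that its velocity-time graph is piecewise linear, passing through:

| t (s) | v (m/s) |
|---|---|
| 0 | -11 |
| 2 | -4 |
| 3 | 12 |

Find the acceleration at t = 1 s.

Acceleration is the slope of the v-t graph on 0–2 s: (-4 − -11)/(2 − 0) = 3.5 m/s².

3.5 m/s²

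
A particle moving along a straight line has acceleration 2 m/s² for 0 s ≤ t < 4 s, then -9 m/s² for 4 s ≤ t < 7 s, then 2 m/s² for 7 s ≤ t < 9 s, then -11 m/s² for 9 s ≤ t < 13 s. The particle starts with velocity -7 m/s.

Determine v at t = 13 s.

Δv equals the area under the a-t graph; then v = v₀ + Δv.
0–4 s: 2 × 4 = 8 m/s
4–7 s: -9 × 3 = -27 m/s
7–9 s: 2 × 2 = 4 m/s
9–13 s: -11 × 4 = -44 m/s
Δv = -59 m/s, so v(13) = -7 + (-59) = -66 m/s.

-66 m/s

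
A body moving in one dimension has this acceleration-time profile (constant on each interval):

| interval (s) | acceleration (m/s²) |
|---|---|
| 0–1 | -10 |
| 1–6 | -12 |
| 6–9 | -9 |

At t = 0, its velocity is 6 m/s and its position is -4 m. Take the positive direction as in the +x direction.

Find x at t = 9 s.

-405.5 m

On each constant-a segment, Δv = aΔt and Δx = v₀Δt + ½aΔt²; chain segment to segment.
0–1 s: v starts 6 m/s; Δx = 6·1 + ½·-10·1² = 1 m; v ends -4 m/s.
1–6 s: v starts -4 m/s; Δx = -4·5 + ½·-12·5² = -170 m; v ends -64 m/s.
6–9 s: v starts -64 m/s; Δx = -64·3 + ½·-9·3² = -232.5 m; v ends -91 m/s.
x(9) = -4 + Σ Δx = -405.5 m.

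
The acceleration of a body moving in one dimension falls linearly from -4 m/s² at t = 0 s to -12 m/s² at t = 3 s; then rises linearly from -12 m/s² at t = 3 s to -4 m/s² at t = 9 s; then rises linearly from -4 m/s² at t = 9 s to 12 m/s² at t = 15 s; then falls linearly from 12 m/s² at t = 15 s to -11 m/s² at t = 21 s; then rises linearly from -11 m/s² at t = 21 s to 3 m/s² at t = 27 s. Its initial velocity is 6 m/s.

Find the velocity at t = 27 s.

Δv equals the area under the a-t graph; then v = v₀ + Δv.
0–3 s: ½(-4 + -12)(3) = -24 m/s
3–9 s: ½(-12 + -4)(6) = -48 m/s
9–15 s: ½(-4 + 12)(6) = 24 m/s
15–21 s: ½(12 + -11)(6) = 3 m/s
21–27 s: ½(-11 + 3)(6) = -24 m/s
Δv = -69 m/s, so v(27) = 6 + (-69) = -63 m/s.

-63 m/s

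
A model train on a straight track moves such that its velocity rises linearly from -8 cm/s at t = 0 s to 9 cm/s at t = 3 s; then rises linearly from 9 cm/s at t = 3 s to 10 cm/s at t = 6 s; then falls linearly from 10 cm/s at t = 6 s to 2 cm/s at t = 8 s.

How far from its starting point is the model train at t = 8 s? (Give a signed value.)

42 cm

Net displacement equals the area under the velocity-time graph (areas below the axis count negative).
0–3 s: ½(-8 + 9)(3) = 1.5 cm
3–6 s: ½(9 + 10)(3) = 28.5 cm
6–8 s: ½(10 + 2)(2) = 12 cm
Net displacement = 42 cm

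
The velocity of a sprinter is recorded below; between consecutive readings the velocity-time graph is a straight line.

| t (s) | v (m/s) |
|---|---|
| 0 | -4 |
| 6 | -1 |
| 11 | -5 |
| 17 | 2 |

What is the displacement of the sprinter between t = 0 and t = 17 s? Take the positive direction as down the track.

-39 m

Net displacement equals the area under the velocity-time graph (areas below the axis count negative).
0–6 s: ½(-4 + -1)(6) = -15 m
6–11 s: ½(-1 + -5)(5) = -15 m
11–17 s: ½(-5 + 2)(6) = -9 m
Net displacement = -39 m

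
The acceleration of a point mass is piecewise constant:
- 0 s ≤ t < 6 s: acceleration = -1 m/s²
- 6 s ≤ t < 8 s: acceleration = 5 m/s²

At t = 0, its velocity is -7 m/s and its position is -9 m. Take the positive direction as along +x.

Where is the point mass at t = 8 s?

-85 m

On each constant-a segment, Δv = aΔt and Δx = v₀Δt + ½aΔt²; chain segment to segment.
0–6 s: v starts -7 m/s; Δx = -7·6 + ½·-1·6² = -60 m; v ends -13 m/s.
6–8 s: v starts -13 m/s; Δx = -13·2 + ½·5·2² = -16 m; v ends -3 m/s.
x(8) = -9 + Σ Δx = -85 m.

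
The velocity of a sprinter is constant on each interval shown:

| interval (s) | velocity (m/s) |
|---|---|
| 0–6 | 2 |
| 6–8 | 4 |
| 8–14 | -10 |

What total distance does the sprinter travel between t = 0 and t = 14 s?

Total distance travelled is ∫|v| dt — sum the magnitudes of each area piece.
0–6 s: |2| × 6 = 12 m
6–8 s: |4| × 2 = 8 m
8–14 s: |-10| × 6 = 60 m
Total distance = 80 m

80 m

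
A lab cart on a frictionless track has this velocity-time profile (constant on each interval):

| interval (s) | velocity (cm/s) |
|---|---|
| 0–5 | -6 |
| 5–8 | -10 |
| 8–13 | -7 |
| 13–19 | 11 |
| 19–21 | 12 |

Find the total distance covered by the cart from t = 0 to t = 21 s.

Total distance travelled is ∫|v| dt — sum the magnitudes of each area piece.
0–5 s: |-6| × 5 = 30 cm
5–8 s: |-10| × 3 = 30 cm
8–13 s: |-7| × 5 = 35 cm
13–19 s: |11| × 6 = 66 cm
19–21 s: |12| × 2 = 24 cm
Total distance = 185 cm

185 cm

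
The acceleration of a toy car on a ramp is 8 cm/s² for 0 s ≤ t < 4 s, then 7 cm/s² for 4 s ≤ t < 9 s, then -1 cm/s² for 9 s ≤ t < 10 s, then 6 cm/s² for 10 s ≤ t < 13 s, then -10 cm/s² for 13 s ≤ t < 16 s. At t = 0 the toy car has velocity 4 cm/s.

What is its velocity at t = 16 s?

Δv equals the area under the a-t graph; then v = v₀ + Δv.
0–4 s: 8 × 4 = 32 cm/s
4–9 s: 7 × 5 = 35 cm/s
9–10 s: -1 × 1 = -1 cm/s
10–13 s: 6 × 3 = 18 cm/s
13–16 s: -10 × 3 = -30 cm/s
Δv = 54 cm/s, so v(16) = 4 + (54) = 58 cm/s.

58 cm/s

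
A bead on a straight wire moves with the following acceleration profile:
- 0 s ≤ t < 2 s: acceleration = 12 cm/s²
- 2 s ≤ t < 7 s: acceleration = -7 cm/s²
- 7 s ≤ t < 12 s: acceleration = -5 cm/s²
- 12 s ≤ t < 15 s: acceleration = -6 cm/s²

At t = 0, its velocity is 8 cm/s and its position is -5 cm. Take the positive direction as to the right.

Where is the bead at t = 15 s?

On each constant-a segment, Δv = aΔt and Δx = v₀Δt + ½aΔt²; chain segment to segment.
0–2 s: v starts 8 cm/s; Δx = 8·2 + ½·12·2² = 40 cm; v ends 32 cm/s.
2–7 s: v starts 32 cm/s; Δx = 32·5 + ½·-7·5² = 72.5 cm; v ends -3 cm/s.
7–12 s: v starts -3 cm/s; Δx = -3·5 + ½·-5·5² = -77.5 cm; v ends -28 cm/s.
12–15 s: v starts -28 cm/s; Δx = -28·3 + ½·-6·3² = -111 cm; v ends -46 cm/s.
x(15) = -5 + Σ Δx = -81 cm.

-81 cm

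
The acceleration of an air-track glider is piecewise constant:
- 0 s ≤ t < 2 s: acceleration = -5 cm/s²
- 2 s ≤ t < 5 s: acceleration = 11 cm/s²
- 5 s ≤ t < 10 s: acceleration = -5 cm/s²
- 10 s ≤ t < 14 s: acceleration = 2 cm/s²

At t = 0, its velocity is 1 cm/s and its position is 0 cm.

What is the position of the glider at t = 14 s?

On each constant-a segment, Δv = aΔt and Δx = v₀Δt + ½aΔt²; chain segment to segment.
0–2 s: v starts 1 cm/s; Δx = 1·2 + ½·-5·2² = -8 cm; v ends -9 cm/s.
2–5 s: v starts -9 cm/s; Δx = -9·3 + ½·11·3² = 22.5 cm; v ends 24 cm/s.
5–10 s: v starts 24 cm/s; Δx = 24·5 + ½·-5·5² = 57.5 cm; v ends -1 cm/s.
10–14 s: v starts -1 cm/s; Δx = -1·4 + ½·2·4² = 12 cm; v ends 7 cm/s.
x(14) = 0 + Σ Δx = 84 cm.

84 cm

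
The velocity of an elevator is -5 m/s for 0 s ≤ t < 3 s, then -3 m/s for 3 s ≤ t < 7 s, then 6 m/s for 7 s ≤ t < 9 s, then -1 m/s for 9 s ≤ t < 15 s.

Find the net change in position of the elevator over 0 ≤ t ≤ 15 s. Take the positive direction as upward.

Net displacement equals the area under the velocity-time graph (areas below the axis count negative).
0–3 s: -5 × 3 = -15 m
3–7 s: -3 × 4 = -12 m
7–9 s: 6 × 2 = 12 m
9–15 s: -1 × 6 = -6 m
Net displacement = -21 m

-21 m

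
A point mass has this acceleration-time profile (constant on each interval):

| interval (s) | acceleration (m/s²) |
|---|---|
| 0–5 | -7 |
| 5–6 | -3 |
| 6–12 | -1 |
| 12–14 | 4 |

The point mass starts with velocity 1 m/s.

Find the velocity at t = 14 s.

Δv equals the area under the a-t graph; then v = v₀ + Δv.
0–5 s: -7 × 5 = -35 m/s
5–6 s: -3 × 1 = -3 m/s
6–12 s: -1 × 6 = -6 m/s
12–14 s: 4 × 2 = 8 m/s
Δv = -36 m/s, so v(14) = 1 + (-36) = -35 m/s.

-35 m/s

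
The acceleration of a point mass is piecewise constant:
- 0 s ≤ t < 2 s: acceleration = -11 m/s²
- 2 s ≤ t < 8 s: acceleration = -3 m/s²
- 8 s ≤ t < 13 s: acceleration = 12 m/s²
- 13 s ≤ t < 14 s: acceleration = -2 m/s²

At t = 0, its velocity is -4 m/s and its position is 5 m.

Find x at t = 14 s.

On each constant-a segment, Δv = aΔt and Δx = v₀Δt + ½aΔt²; chain segment to segment.
0–2 s: v starts -4 m/s; Δx = -4·2 + ½·-11·2² = -30 m; v ends -26 m/s.
2–8 s: v starts -26 m/s; Δx = -26·6 + ½·-3·6² = -210 m; v ends -44 m/s.
8–13 s: v starts -44 m/s; Δx = -44·5 + ½·12·5² = -70 m; v ends 16 m/s.
13–14 s: v starts 16 m/s; Δx = 16·1 + ½·-2·1² = 15 m; v ends 14 m/s.
x(14) = 5 + Σ Δx = -290 m.

-290 m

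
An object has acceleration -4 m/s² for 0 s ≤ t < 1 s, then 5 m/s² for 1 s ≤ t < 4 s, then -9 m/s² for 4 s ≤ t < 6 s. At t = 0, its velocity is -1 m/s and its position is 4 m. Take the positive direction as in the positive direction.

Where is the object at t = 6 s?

On each constant-a segment, Δv = aΔt and Δx = v₀Δt + ½aΔt²; chain segment to segment.
0–1 s: v starts -1 m/s; Δx = -1·1 + ½·-4·1² = -3 m; v ends -5 m/s.
1–4 s: v starts -5 m/s; Δx = -5·3 + ½·5·3² = 7.5 m; v ends 10 m/s.
4–6 s: v starts 10 m/s; Δx = 10·2 + ½·-9·2² = 2 m; v ends -8 m/s.
x(6) = 4 + Σ Δx = 10.5 m.

10.5 m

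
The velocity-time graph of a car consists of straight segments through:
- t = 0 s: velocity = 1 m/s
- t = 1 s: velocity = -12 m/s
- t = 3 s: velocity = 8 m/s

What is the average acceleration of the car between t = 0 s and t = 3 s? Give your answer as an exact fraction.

Average acceleration = Δv/Δt = (8 − 1)/(3 − 0) = 7/3 m/s².

7/3 m/s²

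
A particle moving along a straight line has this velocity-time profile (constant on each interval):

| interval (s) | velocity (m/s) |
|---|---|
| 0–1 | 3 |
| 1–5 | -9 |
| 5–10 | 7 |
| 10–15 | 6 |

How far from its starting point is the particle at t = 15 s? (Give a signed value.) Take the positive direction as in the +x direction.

Displacement is the signed area under the v-t curve.
0–1 s: 3 × 1 = 3 m
1–5 s: -9 × 4 = -36 m
5–10 s: 7 × 5 = 35 m
10–15 s: 6 × 5 = 30 m
Net displacement = 32 m

32 m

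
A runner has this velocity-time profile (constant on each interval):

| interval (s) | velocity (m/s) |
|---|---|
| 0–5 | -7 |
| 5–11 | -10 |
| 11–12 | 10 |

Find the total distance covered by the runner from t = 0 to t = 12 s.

Total distance travelled is ∫|v| dt — sum the magnitudes of each area piece.
0–5 s: |-7| × 5 = 35 m
5–11 s: |-10| × 6 = 60 m
11–12 s: |10| × 1 = 10 m
Total distance = 105 m

105 m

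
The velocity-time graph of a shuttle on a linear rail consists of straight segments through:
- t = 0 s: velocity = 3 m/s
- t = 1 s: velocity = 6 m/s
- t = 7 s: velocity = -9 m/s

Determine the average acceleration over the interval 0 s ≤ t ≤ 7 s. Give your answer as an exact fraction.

-12/7 m/s²

Average acceleration = Δv/Δt = (-9 − 3)/(7 − 0) = -12/7 m/s².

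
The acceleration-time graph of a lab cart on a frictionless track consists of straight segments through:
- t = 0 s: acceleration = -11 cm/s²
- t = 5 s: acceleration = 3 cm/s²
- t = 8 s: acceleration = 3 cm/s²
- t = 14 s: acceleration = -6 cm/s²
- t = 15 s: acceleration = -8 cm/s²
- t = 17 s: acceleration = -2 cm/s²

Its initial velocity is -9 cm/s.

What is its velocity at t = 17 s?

-46 cm/s

Δv equals the area under the a-t graph; then v = v₀ + Δv.
0–5 s: ½(-11 + 3)(5) = -20 cm/s
5–8 s: 3 × 3 = 9 cm/s
8–14 s: ½(3 + -6)(6) = -9 cm/s
14–15 s: ½(-6 + -8)(1) = -7 cm/s
15–17 s: ½(-8 + -2)(2) = -10 cm/s
Δv = -37 cm/s, so v(17) = -9 + (-37) = -46 cm/s.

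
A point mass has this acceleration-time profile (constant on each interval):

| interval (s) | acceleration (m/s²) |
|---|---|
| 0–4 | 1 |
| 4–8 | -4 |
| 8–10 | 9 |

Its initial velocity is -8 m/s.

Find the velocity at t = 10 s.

Δv equals the area under the a-t graph; then v = v₀ + Δv.
0–4 s: 1 × 4 = 4 m/s
4–8 s: -4 × 4 = -16 m/s
8–10 s: 9 × 2 = 18 m/s
Δv = 6 m/s, so v(10) = -8 + (6) = -2 m/s.

-2 m/s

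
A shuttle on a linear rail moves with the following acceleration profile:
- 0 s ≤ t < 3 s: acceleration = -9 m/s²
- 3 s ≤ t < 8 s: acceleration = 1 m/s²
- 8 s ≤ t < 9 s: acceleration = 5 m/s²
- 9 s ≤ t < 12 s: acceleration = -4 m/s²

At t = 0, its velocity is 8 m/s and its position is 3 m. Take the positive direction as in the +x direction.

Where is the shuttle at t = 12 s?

-152.5 m

On each constant-a segment, Δv = aΔt and Δx = v₀Δt + ½aΔt²; chain segment to segment.
0–3 s: v starts 8 m/s; Δx = 8·3 + ½·-9·3² = -16.5 m; v ends -19 m/s.
3–8 s: v starts -19 m/s; Δx = -19·5 + ½·1·5² = -82.5 m; v ends -14 m/s.
8–9 s: v starts -14 m/s; Δx = -14·1 + ½·5·1² = -11.5 m; v ends -9 m/s.
9–12 s: v starts -9 m/s; Δx = -9·3 + ½·-4·3² = -45 m; v ends -21 m/s.
x(12) = 3 + Σ Δx = -152.5 m.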